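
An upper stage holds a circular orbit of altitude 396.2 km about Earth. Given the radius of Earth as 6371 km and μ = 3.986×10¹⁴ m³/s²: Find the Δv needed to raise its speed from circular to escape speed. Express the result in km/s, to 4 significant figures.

Δv ≈ 3.179 km/s

r = 6371 + 396.2 = 6767.2 km = 6.7672×10⁶ m.
Circular speed v_c = √(μ/r) = 7675 m/s.
Escape speed v_esc = √(2μ/r) = √2 × v_c = 10850 m/s.
Δv = v_esc − v_c = 3179 m/s = 3.179 km/s.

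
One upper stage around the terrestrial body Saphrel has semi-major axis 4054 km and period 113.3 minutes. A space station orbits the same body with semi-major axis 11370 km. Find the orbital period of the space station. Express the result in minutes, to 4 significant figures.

Kepler's third law: T² ∝ a³, so T₂ = T₁ (a₂/a₁)^(3/2).
a₂/a₁ = 2.805, (a₂/a₁)^(3/2) = 4.697.
T₂ = 113.3 × 4.697 = 532.2 minutes.

T₂ ≈ 532.2 minutes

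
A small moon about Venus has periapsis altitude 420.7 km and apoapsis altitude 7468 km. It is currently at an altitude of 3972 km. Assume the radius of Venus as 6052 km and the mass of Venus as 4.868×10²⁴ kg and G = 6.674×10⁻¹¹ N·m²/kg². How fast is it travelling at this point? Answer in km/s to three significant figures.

v ≈ 5.69 km/s

μ = GM = 6.674×10⁻¹¹ × 4.868×10²⁴ = 3.249×10¹⁴ m³/s².
r_p = 6052 + 420.7 = 6472.7 km = 6.4727×10⁶ m.
r_a = 6052 + 7468 = 13520 km = 1.3520×10⁷ m.
r = 6052 + 3972 = 10024 km = 1.002×10⁷ m.
Semi-major axis a = (r_p + r_a)/2 = 9996.4 km = 9.996×10⁶ m.
Vis-viva: v² = μ(2/r − 1/a) = 3.249×10¹⁴ × (1.995×10⁻⁷ − 1.000×10⁻⁷) = 3.232×10⁷ m²/s².
v = 5685 m/s = 5.685 km/s.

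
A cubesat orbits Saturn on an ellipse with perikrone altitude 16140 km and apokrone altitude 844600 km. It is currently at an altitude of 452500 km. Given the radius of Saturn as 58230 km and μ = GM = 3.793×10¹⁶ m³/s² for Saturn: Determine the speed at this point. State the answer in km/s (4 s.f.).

r_p = 58230 + 16140 = 74370 km = 7.4370×10⁷ m.
r_a = 58230 + 844600 = 902830 km = 9.0283×10⁸ m.
r = 58230 + 452500 = 5.1073×10⁵ km = 5.107×10⁸ m.
Semi-major axis a = (r_p + r_a)/2 = 4.8860×10⁵ km = 4.886×10⁸ m.
Vis-viva: v² = μ(2/r − 1/a) = 3.793×10¹⁶ × (3.916×10⁻⁹ − 2.047×10⁻⁹) = 7.090×10⁷ m²/s².
v = 8420 m/s = 8.420 km/s.

v ≈ 8.420 km/s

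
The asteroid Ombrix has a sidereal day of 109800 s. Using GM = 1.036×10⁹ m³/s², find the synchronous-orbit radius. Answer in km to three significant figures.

r_sync ≈ 681 km

A synchronous orbit has period T, so by Kepler's third law a = (μT²/4π²)^(1/3).
μT²/4π² = 1.036×10⁹ × (1.098×10⁵)² / 39.48 = 3.164×10¹⁷ m³.
a = 6.814×10⁵ m = 681.40 km.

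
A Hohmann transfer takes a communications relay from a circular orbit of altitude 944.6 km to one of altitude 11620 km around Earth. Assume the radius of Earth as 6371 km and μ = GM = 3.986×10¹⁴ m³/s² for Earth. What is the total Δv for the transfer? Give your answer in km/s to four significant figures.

Δv_total ≈ 2.548 km/s

r₁ = 6371 + 944.6 = 7315.6 km = 7.3156×10⁶ m.
r₂ = 6371 + 11620 = 17991 km = 1.7991×10⁷ m.
Transfer ellipse a_t = (r₁ + r₂)/2 = 1.265×10⁷ m.
At r₁: circular v_c1 = √(μ/r₁) = 7381 m/s; transfer-perigee v_p = √[μ(2/r₁ − 1/a_t)] = 8802 m/s.
Δv₁ = v_p − v_c1 = 1420 m/s.
At r₂: circular v_c2 = √(μ/r₂) = 4707 m/s; transfer-apogee v_a = √[μ(2/r₂ − 1/a_t)] = 3579 m/s.
Δv₂ = v_c2 − v_a = 1128 m/s.
Total Δv = Δv₁ + Δv₂ = 2548 m/s = 2.548 km/s.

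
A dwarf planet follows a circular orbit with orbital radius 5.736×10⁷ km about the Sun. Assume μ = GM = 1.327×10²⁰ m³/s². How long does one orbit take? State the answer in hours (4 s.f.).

T ≈ 2081 hours

r = 5.736×10⁷ km = 5.736×10¹⁰ m.
Kepler's third law: T = 2π√(r³/μ) = 2π√((5.736×10¹⁰)³ / 1.327×10²⁰).
r³/μ = 1.422×10¹² s², so T = 2π × 1.193×10⁶ = 7.493×10⁶ s.
Converting: 7.493×10⁶ s ÷ 3600 = 2081 hours.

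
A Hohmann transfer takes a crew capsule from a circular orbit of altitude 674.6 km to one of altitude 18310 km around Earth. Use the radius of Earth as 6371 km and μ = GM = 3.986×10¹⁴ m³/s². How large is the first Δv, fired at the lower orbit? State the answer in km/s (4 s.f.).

r₁ = 6371 + 674.6 = 7045.6 km = 7.0456×10⁶ m.
r₂ = 6371 + 18310 = 24681 km = 2.4681×10⁷ m.
Transfer ellipse a_t = (r₁ + r₂)/2 = 1.586×10⁷ m.
At r₁: circular v_c1 = √(μ/r₁) = 7522 m/s; transfer-perigee v_p = √[μ(2/r₁ − 1/a_t)] = 9382 m/s.
Δv₁ = v_p − v_c1 = 1860 m/s.
= 1.860 km/s.

Δv ≈ 1.860 km/s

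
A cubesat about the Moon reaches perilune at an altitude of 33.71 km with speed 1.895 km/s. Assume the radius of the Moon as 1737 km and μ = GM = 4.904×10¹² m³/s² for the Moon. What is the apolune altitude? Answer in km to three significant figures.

r_p = 1737 + 33.71 = 1770.7 km = 1.771×10⁶ m.
Specific energy ε = v²/2 − μ/r = -9.740×10⁵ J/kg, so a = −μ/(2ε) = 2.517×10⁶ m.
The apsides satisfy r_p + r_a = 2a, so the apolune radius is 2a − r_p = 3.264×10⁶ m = 3264.2 km.
Apolune altitude = 3264.2 − 1737 = 1527.2 km.

apolune altitude ≈ 1530 km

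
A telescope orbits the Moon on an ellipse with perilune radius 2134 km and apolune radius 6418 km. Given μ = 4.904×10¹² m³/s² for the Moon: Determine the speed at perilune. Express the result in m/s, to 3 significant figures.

v ≈ 1860 m/s

Semi-major axis a = (r_p + r_a)/2 = 4276.0 km = 4.276×10⁶ m.
Vis-viva: v² = μ(2/r − 1/a) = 4.904×10¹² × (9.372×10⁻⁷ − 2.339×10⁻⁷) = 3.449×10⁶ m²/s².
v = 1857 m/s.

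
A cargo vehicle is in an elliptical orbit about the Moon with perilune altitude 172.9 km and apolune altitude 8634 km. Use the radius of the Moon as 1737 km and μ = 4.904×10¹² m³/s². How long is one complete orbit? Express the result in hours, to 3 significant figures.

T ≈ 12.0 hours

r_p = 1737 + 172.9 = 1909.9 km = 1.9099×10⁶ m.
r_a = 1737 + 8634 = 10371 km = 1.0371×10⁷ m.
Semi-major axis a = (r_p + r_a)/2 = (1909.9 + 10371)/2 = 6140.4 km = 6.140×10⁶ m.
By Kepler's third law T = 2π√(a³/μ) = 2π × 6.871×10³ = 4.317×10⁴ s.
= 11.99 hours.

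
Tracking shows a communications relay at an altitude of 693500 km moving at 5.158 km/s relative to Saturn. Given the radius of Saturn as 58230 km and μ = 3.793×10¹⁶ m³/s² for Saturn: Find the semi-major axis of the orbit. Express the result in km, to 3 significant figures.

r = 58230 + 693500 = 7.5173×10⁵ km = 7.517×10⁸ m.
Specific orbital energy ε = v²/2 − μ/r = (5158)²/2 − 3.793×10¹⁶/7.517×10⁸ = -3.715×10⁷ J/kg.
Since ε = −μ/(2a), a = −μ/(2ε) = 5.104×10⁸ m = 5.1044×10⁵ km.

a ≈ 5.10×10⁵ km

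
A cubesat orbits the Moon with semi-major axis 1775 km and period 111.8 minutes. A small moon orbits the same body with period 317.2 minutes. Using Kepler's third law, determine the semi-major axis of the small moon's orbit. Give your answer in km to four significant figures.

Kepler's third law: a³ ∝ T², so a₂ = a₁ (T₂/T₁)^(2/3).
T₂/T₁ = 2.837, (T₂/T₁)^(2/3) = 2.004.
a₂ = 1775 × 2.004 = 3557 km.

a₂ ≈ 3557 km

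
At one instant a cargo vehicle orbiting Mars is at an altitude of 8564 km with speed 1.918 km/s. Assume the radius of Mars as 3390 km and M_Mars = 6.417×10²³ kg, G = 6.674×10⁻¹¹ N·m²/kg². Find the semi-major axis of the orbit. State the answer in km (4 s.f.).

a ≈ 12280 km

μ = GM = 6.674×10⁻¹¹ × 6.417×10²³ = 4.283×10¹³ m³/s².
r = 3390 + 8564 = 11954 km = 1.195×10⁷ m.
Specific orbital energy ε = v²/2 − μ/r = (1918)²/2 − 4.283×10¹³/1.195×10⁷ = -1.743×10⁶ J/kg.
Since ε = −μ/(2a), a = −μ/(2ε) = 1.228×10⁷ m = 12283 km.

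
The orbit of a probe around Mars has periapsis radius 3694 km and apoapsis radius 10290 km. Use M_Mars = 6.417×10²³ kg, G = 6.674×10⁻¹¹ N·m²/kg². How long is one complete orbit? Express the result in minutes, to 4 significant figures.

T ≈ 295.9 minutes

μ = GM = 6.674×10⁻¹¹ × 6.417×10²³ = 4.283×10¹³ m³/s².
Semi-major axis a = (r_p + r_a)/2 = (3694.0 + 10290)/2 = 6992.0 km = 6.992×10⁶ m.
By Kepler's third law T = 2π√(a³/μ) = 2π × 2.825×10³ = 1.775×10⁴ s.
= 295.9 minutes.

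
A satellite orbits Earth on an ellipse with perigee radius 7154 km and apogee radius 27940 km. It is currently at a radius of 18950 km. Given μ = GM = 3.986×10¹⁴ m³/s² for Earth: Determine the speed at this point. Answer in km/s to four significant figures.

v ≈ 4.399 km/s

Semi-major axis a = (r_p + r_a)/2 = 17547 km = 1.755×10⁷ m.
Vis-viva: v² = μ(2/r − 1/a) = 3.986×10¹⁴ × (1.055×10⁻⁷ − 5.699×10⁻⁸) = 1.935×10⁷ m²/s².
v = 4399 m/s = 4.399 km/s.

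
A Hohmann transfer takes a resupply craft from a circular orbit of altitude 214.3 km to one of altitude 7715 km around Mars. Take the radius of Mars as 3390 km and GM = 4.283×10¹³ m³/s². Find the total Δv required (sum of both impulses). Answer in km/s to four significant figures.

r₁ = 3390 + 214.3 = 3604.3 km = 3.6043×10⁶ m.
r₂ = 3390 + 7715 = 11105 km = 1.1105×10⁷ m.
Transfer ellipse a_t = (r₁ + r₂)/2 = 7.355×10⁶ m.
At r₁: circular v_c1 = √(μ/r₁) = 3447 m/s; transfer-periapsis v_p = √[μ(2/r₁ − 1/a_t)] = 4236 m/s.
Δv₁ = v_p − v_c1 = 788.7 m/s.
At r₂: circular v_c2 = √(μ/r₂) = 1964 m/s; transfer-apoapsis v_a = √[μ(2/r₂ − 1/a_t)] = 1375 m/s.
Δv₂ = v_c2 − v_a = 589.1 m/s.
Total Δv = Δv₁ + Δv₂ = 1378 m/s = 1.378 km/s.

Δv_total ≈ 1.378 km/s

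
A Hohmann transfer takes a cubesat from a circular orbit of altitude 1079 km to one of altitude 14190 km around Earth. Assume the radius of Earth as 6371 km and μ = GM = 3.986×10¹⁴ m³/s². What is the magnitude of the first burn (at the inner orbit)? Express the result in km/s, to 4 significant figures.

Δv ≈ 1.548 km/s

r₁ = 6371 + 1079 = 7450.0 km = 7.4500×10⁶ m.
r₂ = 6371 + 14190 = 20561 km = 2.0561×10⁷ m.
Transfer ellipse a_t = (r₁ + r₂)/2 = 1.401×10⁷ m.
At r₁: circular v_c1 = √(μ/r₁) = 7315 m/s; transfer-perigee v_p = √[μ(2/r₁ − 1/a_t)] = 8863 m/s.
Δv₁ = v_p − v_c1 = 1548 m/s.
= 1.548 km/s.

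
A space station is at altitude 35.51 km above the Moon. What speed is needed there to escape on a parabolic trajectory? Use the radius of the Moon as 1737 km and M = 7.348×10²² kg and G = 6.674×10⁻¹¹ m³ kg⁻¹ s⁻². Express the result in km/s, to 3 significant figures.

μ = GM = 6.674×10⁻¹¹ × 7.348×10²² = 4.904×10¹² m³/s².
r = 1737 + 35.51 = 1772.5 km = 1.7725×10⁶ m.
Escape speed v_esc = √(2μ/r) = √(2 × 4.904×10¹² / 1.773×10⁶) = √(5.533×10⁶) = 2352 m/s.
= 2.352 km/s.

v_esc ≈ 2.35 km/s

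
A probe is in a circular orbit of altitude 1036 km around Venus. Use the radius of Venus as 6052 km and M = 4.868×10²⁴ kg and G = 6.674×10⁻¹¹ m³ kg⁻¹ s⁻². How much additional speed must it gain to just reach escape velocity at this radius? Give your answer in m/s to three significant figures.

μ = GM = 6.674×10⁻¹¹ × 4.868×10²⁴ = 3.249×10¹⁴ m³/s².
r = 6052 + 1036 = 7088.0 km = 7.0880×10⁶ m.
Circular speed v_c = √(μ/r) = 6770 m/s.
Escape speed v_esc = √(2μ/r) = √2 × v_c = 9575 m/s.
Δv = v_esc − v_c = 2804 m/s.

Δv ≈ 2800 m/s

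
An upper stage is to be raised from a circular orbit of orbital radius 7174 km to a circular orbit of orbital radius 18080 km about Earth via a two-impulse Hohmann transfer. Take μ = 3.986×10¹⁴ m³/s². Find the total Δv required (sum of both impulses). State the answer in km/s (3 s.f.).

Δv_total ≈ 2.62 km/s

r₁ = 7174 km = 7.174×10⁶ m.
r₂ = 18080 km = 1.808×10⁷ m.
Transfer ellipse a_t = (r₁ + r₂)/2 = 1.263×10⁷ m.
At r₁: circular v_c1 = √(μ/r₁) = 7454 m/s; transfer-perigee v_p = √[μ(2/r₁ − 1/a_t)] = 8919 m/s.
Δv₁ = v_p − v_c1 = 1465 m/s.
At r₂: circular v_c2 = √(μ/r₂) = 4695 m/s; transfer-apogee v_a = √[μ(2/r₂ − 1/a_t)] = 3539 m/s.
Δv₂ = v_c2 − v_a = 1156 m/s.
Total Δv = Δv₁ + Δv₂ = 2622 m/s = 2.622 km/s.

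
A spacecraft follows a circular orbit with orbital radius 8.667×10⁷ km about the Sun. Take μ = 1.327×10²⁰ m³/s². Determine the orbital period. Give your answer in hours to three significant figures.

T ≈ 3870 hours

r = 8.667×10⁷ km = 8.667×10¹⁰ m.
Kepler's third law: T = 2π√(r³/μ) = 2π√((8.667×10¹⁰)³ / 1.327×10²⁰).
r³/μ = 4.906×10¹² s², so T = 2π × 2.215×10⁶ = 1.392×10⁷ s.
Converting: 1.392×10⁷ s ÷ 3600 = 3866 hours.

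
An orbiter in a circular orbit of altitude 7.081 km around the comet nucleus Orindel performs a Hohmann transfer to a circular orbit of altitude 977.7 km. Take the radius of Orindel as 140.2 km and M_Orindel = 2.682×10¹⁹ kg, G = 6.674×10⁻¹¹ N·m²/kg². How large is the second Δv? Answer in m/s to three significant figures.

μ = GM = 6.674×10⁻¹¹ × 2.682×10¹⁹ = 1.790×10⁹ m³/s².
r₁ = 140.2 + 7.081 = 147.28 km = 1.4728×10⁵ m.
r₂ = 140.2 + 977.7 = 1117.9 km = 1.1179×10⁶ m.
Transfer ellipse a_t = (r₁ + r₂)/2 = 6.326×10⁵ m.
At r₁: circular v_c1 = √(μ/r₁) = 110.2 m/s; transfer-periapsis v_p = √[μ(2/r₁ − 1/a_t)] = 146.6 m/s.
At r₂: circular v_c2 = √(μ/r₂) = 40.01 m/s; transfer-apoapsis v_a = √[μ(2/r₂ − 1/a_t)] = 19.31 m/s.
Δv₂ = v_c2 − v_a = 20.71 m/s.

Δv ≈ 20.7 m/s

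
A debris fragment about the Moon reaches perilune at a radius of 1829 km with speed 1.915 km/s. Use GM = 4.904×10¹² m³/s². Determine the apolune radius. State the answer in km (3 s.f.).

apolune radius ≈ 3960 km

r_p = 1.829×10⁶ m.
Specific energy ε = v²/2 − μ/r = -8.476×10⁵ J/kg, so a = −μ/(2ε) = 2.893×10⁶ m.
The apsides satisfy r_p + r_a = 2a, so the apolune radius is 2a − r_p = 3.957×10⁶ m = 3956.5 km.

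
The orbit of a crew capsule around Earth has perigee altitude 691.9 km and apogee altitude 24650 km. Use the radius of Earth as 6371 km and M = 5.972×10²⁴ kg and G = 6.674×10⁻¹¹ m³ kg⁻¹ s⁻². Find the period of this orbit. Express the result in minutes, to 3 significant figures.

μ = GM = 6.674×10⁻¹¹ × 5.972×10²⁴ = 3.986×10¹⁴ m³/s².
r_p = 6371 + 691.9 = 7062.9 km = 7.0629×10⁶ m.
r_a = 6371 + 24650 = 31021 km = 3.1021×10⁷ m.
Semi-major axis a = (r_p + r_a)/2 = (7062.9 + 31021)/2 = 19042 km = 1.904×10⁷ m.
By Kepler's third law T = 2π√(a³/μ) = 2π × 4.162×10³ = 2.615×10⁴ s.
= 435.9 minutes.

T ≈ 436 minutes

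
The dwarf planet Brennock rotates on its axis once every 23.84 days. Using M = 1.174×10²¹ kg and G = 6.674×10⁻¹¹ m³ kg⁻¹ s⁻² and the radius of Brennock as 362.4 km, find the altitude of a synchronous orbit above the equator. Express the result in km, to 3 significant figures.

μ = GM = 6.674×10⁻¹¹ × 1.174×10²¹ = 7.835×10¹⁰ m³/s².
T = 23.84 days = 2.060×10⁶ s.
A synchronous orbit has period T, so by Kepler's third law a = (μT²/4π²)^(1/3).
μT²/4π² = 7.835×10¹⁰ × (2.060×10⁶)² / 39.48 = 8.420×10²¹ m³.
a = 2.034×10⁷ m = 20344 km.
Altitude h = a − R = 20344 − 362.4 = 19982 km.

h_sync ≈ 20000 km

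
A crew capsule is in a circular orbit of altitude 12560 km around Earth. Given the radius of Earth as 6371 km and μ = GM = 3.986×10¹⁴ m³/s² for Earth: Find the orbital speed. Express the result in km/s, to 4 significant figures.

r = 6371 + 12560 = 18931 km = 1.8931×10⁷ m.
For a circular orbit v = √(μ/r) = √(3.986×10¹⁴ / 1.893×10⁷) = √(2.106×10⁷) = 4589 m/s.
That is 4.589 km/s.

v ≈ 4.589 km/s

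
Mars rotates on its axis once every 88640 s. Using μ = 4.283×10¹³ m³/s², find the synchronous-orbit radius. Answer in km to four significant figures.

A synchronous orbit has period T, so by Kepler's third law a = (μT²/4π²)^(1/3).
μT²/4π² = 4.283×10¹³ × (8.864×10⁴)² / 39.48 = 8.524×10²¹ m³.
a = 2.043×10⁷ m = 20428 km.

r_sync ≈ 20430 km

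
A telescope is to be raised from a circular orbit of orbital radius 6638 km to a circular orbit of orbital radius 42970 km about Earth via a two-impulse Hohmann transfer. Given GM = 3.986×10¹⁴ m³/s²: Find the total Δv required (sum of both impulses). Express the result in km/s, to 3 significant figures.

r₁ = 6638 km = 6.638×10⁶ m.
r₂ = 42970 km = 4.297×10⁷ m.
Transfer ellipse a_t = (r₁ + r₂)/2 = 2.480×10⁷ m.
At r₁: circular v_c1 = √(μ/r₁) = 7749 m/s; transfer-perigee v_p = √[μ(2/r₁ − 1/a_t)] = 10200 m/s.
Δv₁ = v_p − v_c1 = 2450 m/s.
At r₂: circular v_c2 = √(μ/r₂) = 3046 m/s; transfer-apogee v_a = √[μ(2/r₂ − 1/a_t)] = 1576 m/s.
Δv₂ = v_c2 − v_a = 1470 m/s.
Total Δv = Δv₁ + Δv₂ = 3920 m/s = 3.920 km/s.

Δv_total ≈ 3.92 km/s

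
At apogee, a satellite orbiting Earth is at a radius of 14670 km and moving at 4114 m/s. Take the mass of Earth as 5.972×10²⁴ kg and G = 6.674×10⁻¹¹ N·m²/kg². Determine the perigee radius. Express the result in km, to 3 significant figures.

μ = GM = 6.674×10⁻¹¹ × 5.972×10²⁴ = 3.986×10¹⁴ m³/s².
r_a = 1.467×10⁷ m.
Specific energy ε = v²/2 − μ/r = -1.871×10⁷ J/kg, so a = −μ/(2ε) = 1.065×10⁷ m.
The apsides satisfy r_p + r_a = 2a, so the perigee radius is 2a − r_a = 6.636×10⁶ m = 6636.4 km.

perigee radius ≈ 6640 km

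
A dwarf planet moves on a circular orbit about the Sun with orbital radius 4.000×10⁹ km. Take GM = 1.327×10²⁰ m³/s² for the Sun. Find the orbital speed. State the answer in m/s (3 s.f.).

r = 4.000×10⁹ km = 4.000×10¹² m.
For a circular orbit v = √(μ/r) = √(1.327×10²⁰ / 4.000×10¹²) = √(3.318×10⁷) = 5760 m/s.

v ≈ 5760 m/s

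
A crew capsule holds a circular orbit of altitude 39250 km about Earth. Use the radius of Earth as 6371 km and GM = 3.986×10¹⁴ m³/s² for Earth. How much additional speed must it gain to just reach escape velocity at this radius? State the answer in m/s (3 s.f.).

Δv ≈ 1220 m/s

r = 6371 + 39250 = 45621 km = 4.5621×10⁷ m.
Circular speed v_c = √(μ/r) = 2956 m/s.
Escape speed v_esc = √(2μ/r) = √2 × v_c = 4180 m/s.
Δv = v_esc − v_c = 1224 m/s.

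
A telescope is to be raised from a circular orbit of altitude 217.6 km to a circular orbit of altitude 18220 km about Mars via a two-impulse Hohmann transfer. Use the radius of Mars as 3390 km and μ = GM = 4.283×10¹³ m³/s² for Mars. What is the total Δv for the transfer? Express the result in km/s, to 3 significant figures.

r₁ = 3390 + 217.6 = 3607.6 km = 3.6076×10⁶ m.
r₂ = 3390 + 18220 = 21610 km = 2.1610×10⁷ m.
Transfer ellipse a_t = (r₁ + r₂)/2 = 1.261×10⁷ m.
At r₁: circular v_c1 = √(μ/r₁) = 3446 m/s; transfer-periapsis v_p = √[μ(2/r₁ − 1/a_t)] = 4511 m/s.
Δv₁ = v_p − v_c1 = 1065 m/s.
At r₂: circular v_c2 = √(μ/r₂) = 1408 m/s; transfer-apoapsis v_a = √[μ(2/r₂ − 1/a_t)] = 753.0 m/s.
Δv₂ = v_c2 − v_a = 654.8 m/s.
Total Δv = Δv₁ + Δv₂ = 1720 m/s = 1.720 km/s.

Δv_total ≈ 1.72 km/s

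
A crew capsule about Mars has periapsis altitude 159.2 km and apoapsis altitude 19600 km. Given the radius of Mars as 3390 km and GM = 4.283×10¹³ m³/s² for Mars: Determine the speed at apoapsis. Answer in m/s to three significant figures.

r_p = 3390 + 159.2 = 3549.2 km = 3.5492×10⁶ m.
r_a = 3390 + 19600 = 22990 km = 2.2990×10⁷ m.
Semi-major axis a = (r_p + r_a)/2 = 13270 km = 1.327×10⁷ m.
Vis-viva: v² = μ(2/r − 1/a) = 4.283×10¹³ × (8.699×10⁻⁸ − 7.536×10⁻⁸) = 4.983×10⁵ m²/s².
v = 705.9 m/s.

v ≈ 706 m/s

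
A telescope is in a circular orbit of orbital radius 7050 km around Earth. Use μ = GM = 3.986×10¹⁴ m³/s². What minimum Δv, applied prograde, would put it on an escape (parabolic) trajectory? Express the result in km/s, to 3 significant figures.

Δv ≈ 3.11 km/s

r = 7050 km = 7.050×10⁶ m.
Circular speed v_c = √(μ/r) = 7519 m/s.
Escape speed v_esc = √(2μ/r) = √2 × v_c = 10630 m/s.
Δv = v_esc − v_c = 3115 m/s = 3.115 km/s.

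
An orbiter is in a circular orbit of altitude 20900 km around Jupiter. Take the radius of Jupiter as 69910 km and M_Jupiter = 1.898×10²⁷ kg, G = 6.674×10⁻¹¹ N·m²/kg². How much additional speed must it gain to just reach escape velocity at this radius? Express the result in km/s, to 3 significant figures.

μ = GM = 6.674×10⁻¹¹ × 1.898×10²⁷ = 1.267×10¹⁷ m³/s².
r = 69910 + 20900 = 90810 km = 9.0810×10⁷ m.
Circular speed v_c = √(μ/r) = 37350 m/s.
Escape speed v_esc = √(2μ/r) = √2 × v_c = 52820 m/s.
Δv = v_esc − v_c = 15470 m/s = 15.47 km/s.

Δv ≈ 15.5 km/s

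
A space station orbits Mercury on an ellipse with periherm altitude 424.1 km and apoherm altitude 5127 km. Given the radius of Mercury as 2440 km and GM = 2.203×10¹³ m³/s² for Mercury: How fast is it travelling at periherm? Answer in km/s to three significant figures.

r_p = 2440 + 424.1 = 2864.1 km = 2.8641×10⁶ m.
r_a = 2440 + 5127 = 7567.0 km = 7.5670×10⁶ m.
Semi-major axis a = (r_p + r_a)/2 = 5215.6 km = 5.216×10⁶ m.
Vis-viva: v² = μ(2/r − 1/a) = 2.203×10¹³ × (6.983×10⁻⁷ − 1.917×10⁻⁷) = 1.116×10⁷ m²/s².
v = 3341 m/s = 3.341 km/s.

v ≈ 3.34 km/s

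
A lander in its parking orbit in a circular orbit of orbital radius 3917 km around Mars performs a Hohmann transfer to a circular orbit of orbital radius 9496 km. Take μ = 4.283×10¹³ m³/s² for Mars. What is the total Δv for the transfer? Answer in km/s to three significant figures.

Δv_total ≈ 1.13 km/s

r₁ = 3917 km = 3.917×10⁶ m.
r₂ = 9496 km = 9.496×10⁶ m.
Transfer ellipse a_t = (r₁ + r₂)/2 = 6.706×10⁶ m.
At r₁: circular v_c1 = √(μ/r₁) = 3307 m/s; transfer-periapsis v_p = √[μ(2/r₁ − 1/a_t)] = 3935 m/s.
Δv₁ = v_p − v_c1 = 628.1 m/s.
At r₂: circular v_c2 = √(μ/r₂) = 2124 m/s; transfer-apoapsis v_a = √[μ(2/r₂ − 1/a_t)] = 1623 m/s.
Δv₂ = v_c2 − v_a = 500.7 m/s.
Total Δv = Δv₁ + Δv₂ = 1129 m/s = 1.129 km/s.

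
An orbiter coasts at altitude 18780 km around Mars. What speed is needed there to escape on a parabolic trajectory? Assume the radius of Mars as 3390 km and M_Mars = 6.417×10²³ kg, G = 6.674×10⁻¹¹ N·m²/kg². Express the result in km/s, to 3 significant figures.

μ = GM = 6.674×10⁻¹¹ × 6.417×10²³ = 4.283×10¹³ m³/s².
r = 3390 + 18780 = 22170 km = 2.2170×10⁷ m.
Escape speed v_esc = √(2μ/r) = √(2 × 4.283×10¹³ / 2.217×10⁷) = √(3.864×10⁶) = 1966 m/s.
= 1.966 km/s.

v_esc ≈ 1.97 km/s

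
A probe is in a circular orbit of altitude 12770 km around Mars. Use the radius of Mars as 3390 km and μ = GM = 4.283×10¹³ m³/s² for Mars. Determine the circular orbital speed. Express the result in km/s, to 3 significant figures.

r = 3390 + 12770 = 16160 km = 1.6160×10⁷ m.
For a circular orbit v = √(μ/r) = √(4.283×10¹³ / 1.616×10⁷) = √(2.650×10⁶) = 1628 m/s.
That is 1.628 km/s.

v ≈ 1.63 km/s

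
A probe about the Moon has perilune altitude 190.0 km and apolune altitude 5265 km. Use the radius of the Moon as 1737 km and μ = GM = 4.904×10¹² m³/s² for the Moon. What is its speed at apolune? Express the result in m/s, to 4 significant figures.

r_p = 1737 + 190.0 = 1927.0 km = 1.9270×10⁶ m.
r_a = 1737 + 5265 = 7002.0 km = 7.0020×10⁶ m.
Semi-major axis a = (r_p + r_a)/2 = 4464.5 km = 4.464×10⁶ m.
Vis-viva: v² = μ(2/r − 1/a) = 4.904×10¹² × (2.856×10⁻⁷ − 2.240×10⁻⁷) = 3.023×10⁵ m²/s².
v = 549.8 m/s.

v ≈ 549.8 m/s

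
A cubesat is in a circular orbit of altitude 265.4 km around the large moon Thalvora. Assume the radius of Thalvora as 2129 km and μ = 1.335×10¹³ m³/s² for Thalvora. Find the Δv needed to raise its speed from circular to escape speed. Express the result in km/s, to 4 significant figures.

Δv ≈ 0.9781 km/s

r = 2129 + 265.4 = 2394.4 km = 2.3944×10⁶ m.
Circular speed v_c = √(μ/r) = 2361 m/s.
Escape speed v_esc = √(2μ/r) = √2 × v_c = 3339 m/s.
Δv = v_esc − v_c = 978.1 m/s = 0.9781 km/s.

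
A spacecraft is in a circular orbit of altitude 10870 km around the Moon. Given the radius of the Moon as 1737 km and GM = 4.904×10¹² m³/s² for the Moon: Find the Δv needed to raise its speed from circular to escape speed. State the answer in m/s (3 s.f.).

r = 1737 + 10870 = 12607 km = 1.2607×10⁷ m.
Circular speed v_c = √(μ/r) = 623.7 m/s.
Escape speed v_esc = √(2μ/r) = √2 × v_c = 882.0 m/s.
Δv = v_esc − v_c = 258.3 m/s.

Δv ≈ 258 m/s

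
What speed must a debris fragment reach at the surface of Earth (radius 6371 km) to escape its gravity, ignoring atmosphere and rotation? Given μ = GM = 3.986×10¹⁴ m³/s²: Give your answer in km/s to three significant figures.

v_esc ≈ 11.2 km/s

r = R = 6.371×10⁶ m.
Escape speed v_esc = √(2μ/r) = √(2 × 3.986×10¹⁴ / 6.371×10⁶) = √(1.251×10⁸) = 11190 m/s.
= 11.19 km/s.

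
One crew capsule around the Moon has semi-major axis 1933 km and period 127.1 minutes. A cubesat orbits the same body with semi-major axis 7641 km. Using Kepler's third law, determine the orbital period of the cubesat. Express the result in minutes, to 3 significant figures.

Kepler's third law: T² ∝ a³, so T₂ = T₁ (a₂/a₁)^(3/2).
a₂/a₁ = 3.953, (a₂/a₁)^(3/2) = 7.859.
T₂ = 127.1 × 7.859 = 998.9 minutes.

T₂ ≈ 999 minutes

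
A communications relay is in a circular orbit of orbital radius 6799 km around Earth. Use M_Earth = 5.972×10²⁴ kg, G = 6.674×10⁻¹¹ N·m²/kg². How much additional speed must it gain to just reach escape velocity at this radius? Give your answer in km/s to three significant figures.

Δv ≈ 3.17 km/s

μ = GM = 6.674×10⁻¹¹ × 5.972×10²⁴ = 3.986×10¹⁴ m³/s².
r = 6799 km = 6.799×10⁶ m.
Circular speed v_c = √(μ/r) = 7657 m/s.
Escape speed v_esc = √(2μ/r) = √2 × v_c = 10830 m/s.
Δv = v_esc − v_c = 3171 m/s = 3.171 km/s.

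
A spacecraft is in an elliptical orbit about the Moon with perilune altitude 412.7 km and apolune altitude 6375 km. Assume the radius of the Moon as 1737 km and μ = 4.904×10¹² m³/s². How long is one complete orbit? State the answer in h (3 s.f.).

T ≈ 9.16 h

r_p = 1737 + 412.7 = 2149.7 km = 2.1497×10⁶ m.
r_a = 1737 + 6375 = 8112.0 km = 8.1120×10⁶ m.
Semi-major axis a = (r_p + r_a)/2 = (2149.7 + 8112.0)/2 = 5130.9 km = 5.131×10⁶ m.
By Kepler's third law T = 2π√(a³/μ) = 2π × 5.248×10³ = 3.298×10⁴ s.
= 9.160 h.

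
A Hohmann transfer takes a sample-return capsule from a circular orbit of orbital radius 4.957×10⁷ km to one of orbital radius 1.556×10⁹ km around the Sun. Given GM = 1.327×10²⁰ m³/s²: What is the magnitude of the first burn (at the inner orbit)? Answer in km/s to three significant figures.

Δv ≈ 20.3 km/s

r₁ = 4.957×10⁷ km = 4.957×10¹⁰ m.
r₂ = 1.556×10⁹ km = 1.556×10¹² m.
Transfer ellipse a_t = (r₁ + r₂)/2 = 8.028×10¹¹ m.
At r₁: circular v_c1 = √(μ/r₁) = 51740 m/s; transfer-perihelion v_p = √[μ(2/r₁ − 1/a_t)] = 72030 m/s.
Δv₁ = v_p − v_c1 = 20290 m/s.
= 20.29 km/s.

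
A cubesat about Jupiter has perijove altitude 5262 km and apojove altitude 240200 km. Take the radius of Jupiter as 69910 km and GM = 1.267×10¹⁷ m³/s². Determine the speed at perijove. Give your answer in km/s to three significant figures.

r_p = 69910 + 5262 = 75172 km = 7.5172×10⁷ m.
r_a = 69910 + 240200 = 310110 km = 3.1011×10⁸ m.
Semi-major axis a = (r_p + r_a)/2 = 1.9264×10⁵ km = 1.926×10⁸ m.
Vis-viva: v² = μ(2/r − 1/a) = 1.267×10¹⁷ × (2.661×10⁻⁸ − 5.191×10⁻⁹) = 2.713×10⁹ m²/s².
v = 52090 m/s = 52.09 km/s.

v ≈ 52.1 km/s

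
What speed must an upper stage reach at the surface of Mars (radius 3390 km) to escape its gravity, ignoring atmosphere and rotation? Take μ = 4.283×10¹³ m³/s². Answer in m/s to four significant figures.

v_esc ≈ 5027 m/s

r = R = 3.390×10⁶ m.
Escape speed v_esc = √(2μ/r) = √(2 × 4.283×10¹³ / 3.390×10⁶) = √(2.527×10⁷) = 5027 m/s.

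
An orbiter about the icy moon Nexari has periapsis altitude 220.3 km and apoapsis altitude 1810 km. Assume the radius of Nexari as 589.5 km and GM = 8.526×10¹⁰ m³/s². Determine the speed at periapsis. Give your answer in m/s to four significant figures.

v ≈ 396.8 m/s

r_p = 589.5 + 220.3 = 809.80 km = 8.0980×10⁵ m.
r_a = 589.5 + 1810 = 2399.5 km = 2.3995×10⁶ m.
Semi-major axis a = (r_p + r_a)/2 = 1604.7 km = 1.605×10⁶ m.
Vis-viva: v² = μ(2/r − 1/a) = 8.526×10¹⁰ × (2.470×10⁻⁶ − 6.232×10⁻⁷) = 1.574×10⁵ m²/s².
v = 396.8 m/s.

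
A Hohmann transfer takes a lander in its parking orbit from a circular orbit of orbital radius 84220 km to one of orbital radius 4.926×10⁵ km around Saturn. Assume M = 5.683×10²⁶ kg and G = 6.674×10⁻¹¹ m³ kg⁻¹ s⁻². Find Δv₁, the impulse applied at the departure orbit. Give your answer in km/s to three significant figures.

Δv ≈ 6.51 km/s

μ = GM = 6.674×10⁻¹¹ × 5.683×10²⁶ = 3.793×10¹⁶ m³/s².
r₁ = 84220 km = 8.422×10⁷ m.
r₂ = 4.926×10⁵ km = 4.926×10⁸ m.
Transfer ellipse a_t = (r₁ + r₂)/2 = 2.884×10⁸ m.
At r₁: circular v_c1 = √(μ/r₁) = 21220 m/s; transfer-perikrone v_p = √[μ(2/r₁ − 1/a_t)] = 27730 m/s.
Δv₁ = v_p − v_c1 = 6513 m/s.
= 6.513 km/s.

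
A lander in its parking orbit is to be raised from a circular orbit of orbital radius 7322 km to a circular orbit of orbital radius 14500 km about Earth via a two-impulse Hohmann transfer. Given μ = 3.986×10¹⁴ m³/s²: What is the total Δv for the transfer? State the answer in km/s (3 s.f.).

r₁ = 7322 km = 7.322×10⁶ m.
r₂ = 14500 km = 1.450×10⁷ m.
Transfer ellipse a_t = (r₁ + r₂)/2 = 1.091×10⁷ m.
At r₁: circular v_c1 = √(μ/r₁) = 7378 m/s; transfer-perigee v_p = √[μ(2/r₁ − 1/a_t)] = 8506 m/s.
Δv₁ = v_p − v_c1 = 1127 m/s.
At r₂: circular v_c2 = √(μ/r₂) = 5243 m/s; transfer-apogee v_a = √[μ(2/r₂ − 1/a_t)] = 4295 m/s.
Δv₂ = v_c2 − v_a = 948.0 m/s.
Total Δv = Δv₁ + Δv₂ = 2075 m/s = 2.075 km/s.

Δv_total ≈ 2.08 km/s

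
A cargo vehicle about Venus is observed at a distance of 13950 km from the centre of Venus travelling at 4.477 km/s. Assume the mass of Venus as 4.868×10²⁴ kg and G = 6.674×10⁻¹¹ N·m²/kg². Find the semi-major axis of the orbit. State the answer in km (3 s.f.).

a ≈ 12200 km

μ = GM = 6.674×10⁻¹¹ × 4.868×10²⁴ = 3.249×10¹⁴ m³/s².
r = 1.395×10⁷ m.
Specific orbital energy ε = v²/2 − μ/r = (4477)²/2 − 3.249×10¹⁴/1.395×10⁷ = -1.327×10⁷ J/kg.
Since ε = −μ/(2a), a = −μ/(2ε) = 1.224×10⁷ m = 12244 km.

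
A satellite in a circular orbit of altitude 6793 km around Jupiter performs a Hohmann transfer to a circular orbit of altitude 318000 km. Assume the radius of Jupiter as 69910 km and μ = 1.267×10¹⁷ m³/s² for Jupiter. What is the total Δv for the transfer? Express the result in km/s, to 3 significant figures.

r₁ = 69910 + 6793 = 76703 km = 7.6703×10⁷ m.
r₂ = 69910 + 318000 = 387910 km = 3.8791×10⁸ m.
Transfer ellipse a_t = (r₁ + r₂)/2 = 2.323×10⁸ m.
At r₁: circular v_c1 = √(μ/r₁) = 40640 m/s; transfer-perijove v_p = √[μ(2/r₁ − 1/a_t)] = 52520 m/s.
Δv₁ = v_p − v_c1 = 11880 m/s.
At r₂: circular v_c2 = √(μ/r₂) = 18070 m/s; transfer-apojove v_a = √[μ(2/r₂ − 1/a_t)] = 10380 m/s.
Δv₂ = v_c2 − v_a = 7688 m/s.
Total Δv = Δv₁ + Δv₂ = 19560 m/s = 19.56 km/s.

Δv_total ≈ 19.6 km/s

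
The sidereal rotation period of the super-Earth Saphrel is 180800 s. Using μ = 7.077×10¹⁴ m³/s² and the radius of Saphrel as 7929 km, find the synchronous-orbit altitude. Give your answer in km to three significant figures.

h_sync ≈ 75800 km

A synchronous orbit has period T, so by Kepler's third law a = (μT²/4π²)^(1/3).
μT²/4π² = 7.077×10¹⁴ × (1.808×10⁵)² / 39.48 = 5.860×10²³ m³.
a = 8.368×10⁷ m = 83681 km.
Altitude h = a − R = 83681 − 7929 = 75752 km.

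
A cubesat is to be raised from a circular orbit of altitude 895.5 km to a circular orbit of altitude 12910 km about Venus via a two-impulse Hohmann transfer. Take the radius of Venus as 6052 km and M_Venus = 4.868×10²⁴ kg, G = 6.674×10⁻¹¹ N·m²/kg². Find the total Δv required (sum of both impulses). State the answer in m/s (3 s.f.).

Δv_total ≈ 2540 m/s

μ = GM = 6.674×10⁻¹¹ × 4.868×10²⁴ = 3.249×10¹⁴ m³/s².
r₁ = 6052 + 895.5 = 6947.5 km = 6.9475×10⁶ m.
r₂ = 6052 + 12910 = 18962 km = 1.8962×10⁷ m.
Transfer ellipse a_t = (r₁ + r₂)/2 = 1.295×10⁷ m.
At r₁: circular v_c1 = √(μ/r₁) = 6838 m/s; transfer-periapsis v_p = √[μ(2/r₁ − 1/a_t)] = 8273 m/s.
Δv₁ = v_p − v_c1 = 1435 m/s.
At r₂: circular v_c2 = √(μ/r₂) = 4139 m/s; transfer-apoapsis v_a = √[μ(2/r₂ − 1/a_t)] = 3031 m/s.
Δv₂ = v_c2 − v_a = 1108 m/s.
Total Δv = Δv₁ + Δv₂ = 2543 m/s.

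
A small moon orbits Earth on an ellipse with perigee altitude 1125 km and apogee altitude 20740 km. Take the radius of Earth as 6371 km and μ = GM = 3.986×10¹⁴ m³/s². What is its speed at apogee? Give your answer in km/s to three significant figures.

v ≈ 2.52 km/s

r_p = 6371 + 1125 = 7496.0 km = 7.4960×10⁶ m.
r_a = 6371 + 20740 = 27111 km = 2.7111×10⁷ m.
Semi-major axis a = (r_p + r_a)/2 = 17304 km = 1.730×10⁷ m.
Vis-viva: v² = μ(2/r − 1/a) = 3.986×10¹⁴ × (7.377×10⁻⁸ − 5.779×10⁻⁸) = 6.369×10⁶ m²/s².
v = 2524 m/s = 2.524 km/s.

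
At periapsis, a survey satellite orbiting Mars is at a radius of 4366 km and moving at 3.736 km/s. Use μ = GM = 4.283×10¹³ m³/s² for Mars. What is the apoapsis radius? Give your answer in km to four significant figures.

r_p = 4.366×10⁶ m.
Specific energy ε = v²/2 − μ/r = -2.831×10⁶ J/kg, so a = −μ/(2ε) = 7.564×10⁶ m.
The apsides satisfy r_p + r_a = 2a, so the apoapsis radius is 2a − r_p = 1.076×10⁷ m = 10763 km.

apoapsis radius ≈ 10760 km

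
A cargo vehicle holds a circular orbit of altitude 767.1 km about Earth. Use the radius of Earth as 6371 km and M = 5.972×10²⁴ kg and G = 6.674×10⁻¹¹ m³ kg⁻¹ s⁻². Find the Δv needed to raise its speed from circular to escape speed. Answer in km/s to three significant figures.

μ = GM = 6.674×10⁻¹¹ × 5.972×10²⁴ = 3.986×10¹⁴ m³/s².
r = 6371 + 767.1 = 7138.1 km = 7.1381×10⁶ m.
Circular speed v_c = √(μ/r) = 7472 m/s.
Escape speed v_esc = √(2μ/r) = √2 × v_c = 10570 m/s.
Δv = v_esc − v_c = 3095 m/s = 3.095 km/s.

Δv ≈ 3.10 km/s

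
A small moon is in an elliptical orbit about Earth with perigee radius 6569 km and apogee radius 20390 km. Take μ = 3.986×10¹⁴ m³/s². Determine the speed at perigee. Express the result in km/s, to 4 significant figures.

Semi-major axis a = (r_p + r_a)/2 = 13480 km = 1.348×10⁷ m.
Vis-viva: v² = μ(2/r − 1/a) = 3.986×10¹⁴ × (3.045×10⁻⁷ − 7.419×10⁻⁸) = 9.179×10⁷ m²/s².
v = 9581 m/s = 9.581 km/s.

v ≈ 9.581 km/s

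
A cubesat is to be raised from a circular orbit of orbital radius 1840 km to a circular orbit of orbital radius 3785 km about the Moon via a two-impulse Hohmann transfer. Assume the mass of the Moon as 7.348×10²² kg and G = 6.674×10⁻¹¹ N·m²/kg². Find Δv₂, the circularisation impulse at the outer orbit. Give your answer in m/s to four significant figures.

Δv ≈ 217.6 m/s

μ = GM = 6.674×10⁻¹¹ × 7.348×10²² = 4.904×10¹² m³/s².
r₁ = 1840 km = 1.840×10⁶ m.
r₂ = 3785 km = 3.785×10⁶ m.
Transfer ellipse a_t = (r₁ + r₂)/2 = 2.812×10⁶ m.
At r₁: circular v_c1 = √(μ/r₁) = 1633 m/s; transfer-perilune v_p = √[μ(2/r₁ − 1/a_t)] = 1894 m/s.
At r₂: circular v_c2 = √(μ/r₂) = 1138 m/s; transfer-apolune v_a = √[μ(2/r₂ − 1/a_t)] = 920.7 m/s.
Δv₂ = v_c2 − v_a = 217.6 m/s.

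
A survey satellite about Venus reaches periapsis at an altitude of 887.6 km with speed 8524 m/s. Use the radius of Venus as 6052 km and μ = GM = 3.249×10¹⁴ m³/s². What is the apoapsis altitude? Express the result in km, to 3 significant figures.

r_p = 6052 + 887.6 = 6939.6 km = 6.940×10⁶ m.
Specific energy ε = v²/2 − μ/r = -1.049×10⁷ J/kg, so a = −μ/(2ε) = 1.549×10⁷ m.
The apsides satisfy r_p + r_a = 2a, so the apoapsis radius is 2a − r_p = 2.404×10⁷ m = 24036 km.
Apoapsis altitude = 24036 − 6052 = 17984 km.

apoapsis altitude ≈ 18000 km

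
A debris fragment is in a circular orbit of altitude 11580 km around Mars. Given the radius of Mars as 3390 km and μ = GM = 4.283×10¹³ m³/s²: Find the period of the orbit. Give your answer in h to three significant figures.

T ≈ 15.4 h

r = 3390 + 11580 = 14970 km = 1.4970×10⁷ m.
Kepler's third law: T = 2π√(r³/μ) = 2π√((1.497×10⁷)³ / 4.283×10¹³).
r³/μ = 7.833×10⁷ s², so T = 2π × 8.850×10³ = 5.561×10⁴ s.
Converting: 5.561×10⁴ s ÷ 3600 = 15.45 h.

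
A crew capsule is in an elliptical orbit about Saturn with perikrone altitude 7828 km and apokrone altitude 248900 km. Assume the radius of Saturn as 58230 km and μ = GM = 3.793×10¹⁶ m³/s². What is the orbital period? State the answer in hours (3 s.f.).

T ≈ 22.8 hours

r_p = 58230 + 7828 = 66058 km = 6.6058×10⁷ m.
r_a = 58230 + 248900 = 307130 km = 3.0713×10⁸ m.
Semi-major axis a = (r_p + r_a)/2 = (66058 + 3.0713×10⁵)/2 = 1.8659×10⁵ km = 1.866×10⁸ m.
By Kepler's third law T = 2π√(a³/μ) = 2π × 1.309×10⁴ = 8.223×10⁴ s.
= 22.84 hours.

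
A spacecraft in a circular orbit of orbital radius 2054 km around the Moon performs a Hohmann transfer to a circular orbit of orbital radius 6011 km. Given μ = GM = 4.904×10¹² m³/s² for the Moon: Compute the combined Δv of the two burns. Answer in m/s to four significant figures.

Δv_total ≈ 600.0 m/s

r₁ = 2054 km = 2.054×10⁶ m.
r₂ = 6011 km = 6.011×10⁶ m.
Transfer ellipse a_t = (r₁ + r₂)/2 = 4.032×10⁶ m.
At r₁: circular v_c1 = √(μ/r₁) = 1545 m/s; transfer-perilune v_p = √[μ(2/r₁ − 1/a_t)] = 1887 m/s.
Δv₁ = v_p − v_c1 = 341.4 m/s.
At r₂: circular v_c2 = √(μ/r₂) = 903.2 m/s; transfer-apolune v_a = √[μ(2/r₂ − 1/a_t)] = 644.6 m/s.
Δv₂ = v_c2 − v_a = 258.6 m/s.
Total Δv = Δv₁ + Δv₂ = 600.0 m/s.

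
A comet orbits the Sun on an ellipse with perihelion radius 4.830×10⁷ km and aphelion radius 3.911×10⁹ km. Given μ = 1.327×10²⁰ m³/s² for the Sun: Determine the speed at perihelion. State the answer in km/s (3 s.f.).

Semi-major axis a = (r_p + r_a)/2 = 1.9796×10⁹ km = 1.980×10¹² m.
Vis-viva: v² = μ(2/r − 1/a) = 1.327×10²⁰ × (4.141×10⁻¹¹ − 5.051×10⁻¹³) = 5.428×10⁹ m²/s².
v = 73670 m/s = 73.67 km/s.

v ≈ 73.7 km/s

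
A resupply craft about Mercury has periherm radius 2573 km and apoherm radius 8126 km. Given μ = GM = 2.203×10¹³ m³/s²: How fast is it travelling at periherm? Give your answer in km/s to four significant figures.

Semi-major axis a = (r_p + r_a)/2 = 5349.5 km = 5.350×10⁶ m.
Vis-viva: v² = μ(2/r − 1/a) = 2.203×10¹³ × (7.773×10⁻⁷ − 1.869×10⁻⁷) = 1.301×10⁷ m²/s².
v = 3606 m/s = 3.606 km/s.

v ≈ 3.606 km/s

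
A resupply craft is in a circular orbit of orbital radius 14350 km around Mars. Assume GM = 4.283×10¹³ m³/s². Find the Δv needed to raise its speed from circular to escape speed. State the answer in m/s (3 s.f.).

r = 14350 km = 1.435×10⁷ m.
Circular speed v_c = √(μ/r) = 1728 m/s.
Escape speed v_esc = √(2μ/r) = √2 × v_c = 2443 m/s.
Δv = v_esc − v_c = 715.6 m/s.

Δv ≈ 716 m/s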